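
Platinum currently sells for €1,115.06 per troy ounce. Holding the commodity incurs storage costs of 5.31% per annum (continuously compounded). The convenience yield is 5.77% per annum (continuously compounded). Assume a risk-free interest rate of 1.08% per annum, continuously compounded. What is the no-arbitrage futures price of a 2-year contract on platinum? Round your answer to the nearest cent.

Net carry = r + u − y = 0.0108 + 0.0531 − 0.0577 = 0.0062
F = S·e^((r+u−y)T) = 1115.06 · e^(0.0062 × 2) = 1115.06 · e^0.01240000
= 1115.06 × 1.01247720 = €1,128.97 per troy ounce

€1,128.97 per troy ounce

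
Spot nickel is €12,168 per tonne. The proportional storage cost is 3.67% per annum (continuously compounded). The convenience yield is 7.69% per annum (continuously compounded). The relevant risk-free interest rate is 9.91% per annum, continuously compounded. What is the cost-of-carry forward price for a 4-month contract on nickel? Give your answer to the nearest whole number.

Net carry = r + u − y = 0.0991 + 0.0367 − 0.0769 = 0.0589
F = S·e^((r+u−y)T) = 12168 · e^(0.0589 × 4/12) = 12168 · e^0.019633
= 12168 × 1.019827 = €12,409 per tonne

€12,409 per tonne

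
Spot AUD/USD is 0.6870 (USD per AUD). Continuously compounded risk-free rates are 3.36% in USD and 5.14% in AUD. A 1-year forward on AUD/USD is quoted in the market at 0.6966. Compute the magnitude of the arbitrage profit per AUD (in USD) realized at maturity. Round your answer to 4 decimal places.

Fair forward: F* = S·e^(carry·T), with carry = (r_USD − r_AUD) = 0.0336 − 0.0514 = -0.0178
F* = 0.6870 · e^(-0.0178 × 1) = 0.6870 · e^-0.017800 = 0.6870 × 0.982357 = 0.6749
Market 0.6966 > fair 0.6749: forward overpriced → cash-and-carry (buy spot, short the forward).
At maturity, profit = |F_mkt − F*| = |0.6966 − 0.6749| = 0.0217 per AUD (in USD)

0.0217 per AUD (in USD)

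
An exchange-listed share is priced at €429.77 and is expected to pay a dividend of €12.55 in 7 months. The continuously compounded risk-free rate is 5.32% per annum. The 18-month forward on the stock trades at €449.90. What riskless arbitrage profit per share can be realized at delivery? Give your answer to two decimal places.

€2.39 per share

PV(dividends) I = 12.55·e^(−0.0532·7/12) = 12.1665
Fair forward F* = (S − I)·e^(rT) = (429.77 − 12.1665)·e^0.079800 = 417.6035 × 1.083070 = 452.2938
Market €449.90 < fair 452.2938: forward underpriced → reverse cash-and-carry (short the stock, invest proceeds at r, pay the dividends, go long the forward).
Profit at T = |F_mkt − F*| = |449.90 − 452.2938| = €2.39 per share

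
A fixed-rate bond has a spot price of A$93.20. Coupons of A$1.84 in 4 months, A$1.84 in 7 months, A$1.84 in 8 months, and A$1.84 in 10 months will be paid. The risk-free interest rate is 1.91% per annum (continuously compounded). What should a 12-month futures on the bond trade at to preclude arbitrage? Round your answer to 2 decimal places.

A$87.58

PV(coupons) I = 1.84·e^(−0.0191·4/12) + 1.84·e^(−0.0191·7/12) + 1.84·e^(−0.0191·8/12) + 1.84·e^(−0.0191·10/12)
I = 1.8283 + 1.8196 + 1.8167 + 1.8109 = 7.2755
F = (S − I)·e^(rT) = (93.20 − 7.2755) · e^(0.0191·12/12)
= 85.9245 · e^0.019100 = 85.9245 × 1.019284 = A$87.58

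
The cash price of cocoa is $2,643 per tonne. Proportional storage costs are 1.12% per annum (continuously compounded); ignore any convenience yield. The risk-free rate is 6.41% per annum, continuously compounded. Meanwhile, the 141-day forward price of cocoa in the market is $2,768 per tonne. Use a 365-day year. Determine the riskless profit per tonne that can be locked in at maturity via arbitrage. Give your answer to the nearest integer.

Fair forward: F* = S·e^(carry·T), with carry = (r + u) = 0.0641 + 0.0112 = 0.0753
F* = 2643 · e^(0.0753 × 141/365) = 2643 · e^0.029088 = 2643 × 1.029515 = $2721.0081
Market $2768 > fair $2721.0081: forward overpriced → cash-and-carry (buy spot, short the forward).
At maturity, profit = |F_mkt − F*| = |2768 − 2721.0081| = $47 per tonne

$47 per tonne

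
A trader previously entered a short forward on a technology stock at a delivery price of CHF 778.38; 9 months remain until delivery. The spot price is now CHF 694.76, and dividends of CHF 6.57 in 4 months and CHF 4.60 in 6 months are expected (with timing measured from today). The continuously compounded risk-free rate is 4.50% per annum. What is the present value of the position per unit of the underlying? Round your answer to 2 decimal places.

PV(remaining dividends) I = 6.57·e^(−0.0450·4/12) + 4.60·e^(−0.0450·6/12) = 10.9698
Current forward F = (S − I)·e^(rT) = (694.76 − 10.9698)·e^(0.0450·9/12) = 683.7902 × 1.034326 = 707.2620
Value (long) = (F − K)·e^(−rT) = (707.2620 − 778.38) × 0.966813 = -68.7578
Short position value = −(long value) = CHF 68.76

CHF 68.76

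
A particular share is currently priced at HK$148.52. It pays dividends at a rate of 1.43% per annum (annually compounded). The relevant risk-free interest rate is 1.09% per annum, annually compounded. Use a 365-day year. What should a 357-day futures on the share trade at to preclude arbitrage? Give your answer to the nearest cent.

HK$148.03

F = S · (1+r)^T / (1+q)^T
= 148.52 × 1.010660 / 1.013984 = 148.52 × 0.996722
F = HK$148.03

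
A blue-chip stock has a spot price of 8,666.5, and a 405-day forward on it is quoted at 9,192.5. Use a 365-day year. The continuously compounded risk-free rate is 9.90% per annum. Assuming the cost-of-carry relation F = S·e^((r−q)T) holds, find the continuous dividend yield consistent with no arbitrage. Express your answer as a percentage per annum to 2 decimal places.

From F = S·e^((r−q)T): (r − q) = ln(F/S)/T
ln(9192.5/8666.5) = ln(1.060693) = 0.058922
(r − q) = 0.058922 / (405/365) = 0.053103
q = r − ln(F/S)/T = 0.0990 − 0.053103 = 0.045897
q = 4.59%

4.59%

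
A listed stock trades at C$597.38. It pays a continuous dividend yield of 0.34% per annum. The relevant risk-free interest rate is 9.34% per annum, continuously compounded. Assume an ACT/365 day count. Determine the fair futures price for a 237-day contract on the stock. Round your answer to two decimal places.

F = S·e^((r − q)T) = 597.38 · e^((0.0934 − 0.0034) × 237/365)
= 597.38 · e^0.058438 = 597.38 × 1.060179
F = C$633.33

C$633.33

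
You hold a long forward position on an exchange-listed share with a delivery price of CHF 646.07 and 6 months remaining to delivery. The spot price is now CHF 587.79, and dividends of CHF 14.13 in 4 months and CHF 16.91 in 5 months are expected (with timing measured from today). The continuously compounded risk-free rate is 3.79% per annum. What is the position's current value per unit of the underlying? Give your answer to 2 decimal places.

PV(remaining dividends) I = 14.13·e^(−0.0379·4/12) + 16.91·e^(−0.0379·5/12) = 30.5977
Current forward F = (S − I)·e^(rT) = (587.79 − 30.5977)·e^(0.0379·6/12) = 557.1923 × 1.019131 = 567.8519
Value (long) = (F − K)·e^(−rT) = (567.8519 − 646.07) × 0.981228 = -76.7498
Value = -CHF 76.75

-CHF 76.75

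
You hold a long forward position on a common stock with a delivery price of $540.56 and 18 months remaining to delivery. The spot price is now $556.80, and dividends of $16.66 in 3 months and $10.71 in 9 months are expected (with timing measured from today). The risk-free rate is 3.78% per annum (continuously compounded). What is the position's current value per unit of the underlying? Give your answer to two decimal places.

PV(remaining dividends) I = 16.66·e^(−0.0378·3/12) + 10.71·e^(−0.0378·9/12) = 26.9139
Current forward F = (S − I)·e^(rT) = (556.80 − 26.9139)·e^(0.0378·18/12) = 529.8861 × 1.058338 = 560.7986
Value (long) = (F − K)·e^(−rT) = (560.7986 − 540.56) × 0.944877 = 19.1230
Value = $19.12

$19.12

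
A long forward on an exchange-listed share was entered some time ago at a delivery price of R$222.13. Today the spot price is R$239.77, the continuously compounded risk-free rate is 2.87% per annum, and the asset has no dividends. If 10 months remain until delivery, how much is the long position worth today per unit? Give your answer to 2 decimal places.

R$22.89

Current fair forward for the remaining 10 months: F = S·e^(r·T), r = 0.0287
F = 239.77 · e^(0.0287 × 10/12) = 239.77 × 1.024205 = 245.5736
Value of long forward = (F − K)·e^(−rT) = (245.5736 − 222.13) · e^(−0.0287·10/12)
= 23.4436 × 0.976367 = 22.89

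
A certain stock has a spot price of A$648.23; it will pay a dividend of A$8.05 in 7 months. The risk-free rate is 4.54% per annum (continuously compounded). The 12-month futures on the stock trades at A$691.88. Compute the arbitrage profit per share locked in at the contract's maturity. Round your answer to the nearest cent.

PV(dividends) I = 8.05·e^(−0.0454·7/12) = 7.8396
Fair futures F* = (S − I)·e^(rT) = (648.23 − 7.8396)·e^0.045400 = 640.3904 × 1.046446 = 670.1340
Market A$691.88 > fair 670.1340: forward overpriced → cash-and-carry (borrow at r, buy the stock and collect the dividends, short the forward).
Profit at T = |F_mkt − F*| = |691.88 − 670.1340| = A$21.75 per share

A$21.75 per share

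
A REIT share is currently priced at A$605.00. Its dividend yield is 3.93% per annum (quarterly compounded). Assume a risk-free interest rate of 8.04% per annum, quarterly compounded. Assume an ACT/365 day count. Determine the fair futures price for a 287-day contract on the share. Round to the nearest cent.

A$624.57

F = S · (1+r/4)^(4T) / (1+q/4)^(4T)
= 605.00 × 1.064592 / 1.031229 = 605.00 × 1.032353
F = A$624.57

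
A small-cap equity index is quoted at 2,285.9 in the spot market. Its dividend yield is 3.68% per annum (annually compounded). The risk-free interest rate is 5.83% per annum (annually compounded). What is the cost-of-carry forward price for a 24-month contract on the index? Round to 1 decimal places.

F = S · (1+r)^T / (1+q)^T
= 2285.9 × 1.119999 / 1.074954 = 2285.9 × 1.041904
F = 2,381.7

2,381.7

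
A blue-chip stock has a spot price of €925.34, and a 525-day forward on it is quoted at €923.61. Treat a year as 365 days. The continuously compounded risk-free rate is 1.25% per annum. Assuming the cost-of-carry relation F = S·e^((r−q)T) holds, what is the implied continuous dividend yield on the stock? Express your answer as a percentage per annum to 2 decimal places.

From F = S·e^((r−q)T): (r − q) = ln(F/S)/T
ln(923.61/925.34) = ln(0.998130) = -0.001872
(r − q) = -0.001872 / (525/365) = -0.001301
q = r − ln(F/S)/T = 0.0125 + 0.001301 = 0.013801
q = 1.38%

1.38%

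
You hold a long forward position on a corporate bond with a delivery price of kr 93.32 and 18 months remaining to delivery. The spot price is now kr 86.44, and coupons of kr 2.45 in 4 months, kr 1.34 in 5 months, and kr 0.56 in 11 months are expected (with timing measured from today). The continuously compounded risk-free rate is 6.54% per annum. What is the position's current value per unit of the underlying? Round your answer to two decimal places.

PV(remaining coupons) I = 2.45·e^(−0.0654·4/12) + 1.34·e^(−0.0654·5/12) + 0.56·e^(−0.0654·11/12) = 4.2286
Current forward F = (S − I)·e^(rT) = (86.44 − 4.2286)·e^(0.0654·18/12) = 82.2114 × 1.103073 = 90.6852
Value (long) = (F − K)·e^(−rT) = (90.6852 − 93.32) × 0.906558 = -2.3886
Value = -kr 2.39

-kr 2.39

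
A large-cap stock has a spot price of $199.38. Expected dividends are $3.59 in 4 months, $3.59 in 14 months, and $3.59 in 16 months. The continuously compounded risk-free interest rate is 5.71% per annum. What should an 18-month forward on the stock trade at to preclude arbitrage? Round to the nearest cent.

$206.09

PV(dividends) I = 3.59·e^(−0.0571·4/12) + 3.59·e^(−0.0571·14/12) + 3.59·e^(−0.0571·16/12)
I = 3.5223 + 3.3586 + 3.3268 = 10.2077
F = (S − I)·e^(rT) = (199.38 − 10.2077) · e^(0.0571·18/12)
= 189.1723 · e^0.085650 = 189.1723 × 1.089425 = $206.09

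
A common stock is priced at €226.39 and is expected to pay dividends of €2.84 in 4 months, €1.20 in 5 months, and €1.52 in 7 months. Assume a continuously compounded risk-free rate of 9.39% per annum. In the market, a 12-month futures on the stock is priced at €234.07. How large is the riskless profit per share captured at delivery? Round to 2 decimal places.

PV(dividends) I = 2.84·e^(−0.0939·4/12) + 1.20·e^(−0.0939·5/12) + 1.52·e^(−0.0939·7/12) = 5.3454
Fair futures F* = (S − I)·e^(rT) = (226.39 − 5.3454)·e^0.093900 = 221.0446 × 1.098450 = 242.8064
Market €234.07 < fair 242.8064: forward underpriced → reverse cash-and-carry (short the stock, invest proceeds at r, pay the dividends, go long the forward).
Profit at T = |F_mkt − F*| = |234.07 − 242.8064| = €8.74 per share

€8.74 per share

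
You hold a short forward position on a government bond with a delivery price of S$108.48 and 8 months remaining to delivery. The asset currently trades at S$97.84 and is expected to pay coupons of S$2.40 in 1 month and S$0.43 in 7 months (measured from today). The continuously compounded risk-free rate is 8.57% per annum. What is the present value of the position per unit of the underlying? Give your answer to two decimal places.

PV(remaining coupons) I = 2.40·e^(−0.0857·1/12) + 0.43·e^(−0.0857·7/12) = 2.7920
Current forward F = (S − I)·e^(rT) = (97.84 − 2.7920)·e^(0.0857·8/12) = 95.0480 × 1.058797 = 100.6365
Value (long) = (F − K)·e^(−rT) = (100.6365 − 108.48) × 0.944468 = -7.4079
Short position value = −(long value) = S$7.41

S$7.41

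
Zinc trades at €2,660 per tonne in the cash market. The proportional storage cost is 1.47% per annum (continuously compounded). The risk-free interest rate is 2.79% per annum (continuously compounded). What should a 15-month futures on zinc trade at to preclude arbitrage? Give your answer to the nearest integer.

Net carry = r + u − y = 0.0279 + 0.0147 − 0.0000 = 0.0426
F = S·e^((r+u−y)T) = 2660 · e^(0.0426 × 15/12) = 2660 · e^0.053250
= 2660 × 1.054693 = €2,805 per tonne

€2,805 per tonne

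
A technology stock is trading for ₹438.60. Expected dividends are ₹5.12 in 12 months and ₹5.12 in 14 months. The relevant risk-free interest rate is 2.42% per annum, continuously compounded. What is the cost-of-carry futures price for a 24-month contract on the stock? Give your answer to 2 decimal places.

₹449.88

PV(dividends) I = 5.12·e^(−0.0242·12/12) + 5.12·e^(−0.0242·14/12)
I = 4.9976 + 4.9775 = 9.9751
F = (S − I)·e^(rT) = (438.60 − 9.9751) · e^(0.0242·24/12)
= 428.6249 · e^0.048400 = 428.6249 × 1.049590 = ₹449.88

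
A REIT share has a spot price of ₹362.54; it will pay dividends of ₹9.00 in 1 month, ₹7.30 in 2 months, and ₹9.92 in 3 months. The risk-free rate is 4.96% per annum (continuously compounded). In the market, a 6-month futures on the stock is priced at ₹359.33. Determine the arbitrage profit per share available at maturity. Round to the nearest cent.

PV(dividends) I = 9.00·e^(−0.0496·1/12) + 7.30·e^(−0.0496·2/12) + 9.92·e^(−0.0496·3/12) = 26.0005
Fair futures F* = (S − I)·e^(rT) = (362.54 − 26.0005)·e^0.024800 = 336.5395 × 1.025110 = 344.9900
Market ₹359.33 > fair 344.9900: forward overpriced → cash-and-carry (borrow at r, buy the stock and collect the dividends, short the forward).
Profit at T = |F_mkt − F*| = |359.33 − 344.9900| = ₹14.34 per share

₹14.34 per share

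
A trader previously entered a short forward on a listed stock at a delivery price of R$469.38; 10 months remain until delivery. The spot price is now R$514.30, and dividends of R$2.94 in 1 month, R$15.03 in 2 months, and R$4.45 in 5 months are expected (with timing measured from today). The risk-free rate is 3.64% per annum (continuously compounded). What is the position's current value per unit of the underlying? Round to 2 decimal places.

PV(remaining dividends) I = 2.94·e^(−0.0364·1/12) + 15.03·e^(−0.0364·2/12) + 4.45·e^(−0.0364·5/12) = 22.2532
Current forward F = (S − I)·e^(rT) = (514.30 − 22.2532)·e^(0.0364·10/12) = 492.0468 × 1.030798 = 507.2009
Value (long) = (F − K)·e^(−rT) = (507.2009 − 469.38) × 0.970122 = 36.6909
Short position value = −(long value) = -R$36.69

-R$36.69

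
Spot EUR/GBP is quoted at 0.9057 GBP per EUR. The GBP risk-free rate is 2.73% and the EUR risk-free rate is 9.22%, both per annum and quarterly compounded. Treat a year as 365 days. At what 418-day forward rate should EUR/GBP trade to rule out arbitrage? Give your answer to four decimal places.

By covered interest parity, F = S · (1+r_GBP/4)^(4T) / (1+r_EUR/4)^(4T)
= 0.9057 × 1.031648 / 1.110033 = 0.9057 × 0.929385
F = 0.8417 GBP per EUR

0.8417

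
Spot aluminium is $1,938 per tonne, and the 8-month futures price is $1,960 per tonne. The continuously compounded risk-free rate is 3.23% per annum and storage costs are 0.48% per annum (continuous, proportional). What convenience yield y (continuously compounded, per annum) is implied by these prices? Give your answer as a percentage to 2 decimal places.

F = S·e^((r+u−y)T) ⇒ (r+u−y) = ln(F/S)/T
ln(1960/1938) = 0.011288; /T ⇒ 0.016932
y = r + u − ln(F/S)/T = 0.0323 + 0.0048 − 0.016932 = 0.020168
y = 2.02%

2.02%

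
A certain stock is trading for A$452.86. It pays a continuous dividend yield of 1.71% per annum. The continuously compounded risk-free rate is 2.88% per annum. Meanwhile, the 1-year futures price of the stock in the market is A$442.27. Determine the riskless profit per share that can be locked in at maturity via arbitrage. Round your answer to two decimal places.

A$15.92 per share

Fair futures: F* = S·e^(carry·T), with carry = (r − q) = 0.0288 − 0.0171 = 0.0117
F* = 452.86 · e^(0.0117 × 1) = 452.86 · e^0.011700 = 452.86 × 1.011769 = A$458.1897
Market A$442.27 < fair A$458.1897: forward underpriced → reverse cash-and-carry (short spot, go long the forward).
At maturity, profit = |F_mkt − F*| = |442.27 − 458.1897| = A$15.92 per share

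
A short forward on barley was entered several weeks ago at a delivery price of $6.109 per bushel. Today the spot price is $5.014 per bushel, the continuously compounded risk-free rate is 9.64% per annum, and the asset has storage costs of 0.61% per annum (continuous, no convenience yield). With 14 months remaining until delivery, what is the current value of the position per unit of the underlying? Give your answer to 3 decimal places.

$0.409 per bushel

Current fair forward for the remaining 14 months: F = S·e^((r + u)·T), (r + u) = 0.0964 + 0.0061 = 0.1025
F = 5.014 · e^(0.1025 × 14/12) = 5.014 × 1.127027 = 5.6509
Value of long forward = (F − K)·e^(−rT) = (5.6509 − 6.109) · e^(−0.0964·14/12)
= -0.4581 × 0.893627 = -0.409
Short position value = −(long value) = $0.409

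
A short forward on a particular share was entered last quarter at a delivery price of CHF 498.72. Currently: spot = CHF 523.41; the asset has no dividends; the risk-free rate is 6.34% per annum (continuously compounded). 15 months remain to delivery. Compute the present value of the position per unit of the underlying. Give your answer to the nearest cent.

Current fair forward for the remaining 15 months: F = S·e^(r·T), r = 0.0634
F = 523.41 · e^(0.0634 × 15/12) = 523.41 × 1.082475 = 566.5782
Value of long forward = (F − K)·e^(−rT) = (566.5782 − 498.72) · e^(−0.0634·15/12)
= 67.8582 × 0.923809 = 62.69
Short position value = −(long value) = -CHF 62.69

-CHF 62.69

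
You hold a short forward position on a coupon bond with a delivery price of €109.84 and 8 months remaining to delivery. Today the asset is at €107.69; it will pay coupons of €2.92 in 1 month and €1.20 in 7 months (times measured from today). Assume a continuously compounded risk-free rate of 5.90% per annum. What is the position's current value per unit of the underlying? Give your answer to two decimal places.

€1.98

PV(remaining coupons) I = 2.92·e^(−0.0590·1/12) + 1.20·e^(−0.0590·7/12) = 4.0651
Current forward F = (S − I)·e^(rT) = (107.69 − 4.0651)·e^(0.0590·8/12) = 103.6249 × 1.040117 = 107.7820
Value (long) = (F − K)·e^(−rT) = (107.7820 − 109.84) × 0.961430 = -1.9786
Short position value = −(long value) = €1.98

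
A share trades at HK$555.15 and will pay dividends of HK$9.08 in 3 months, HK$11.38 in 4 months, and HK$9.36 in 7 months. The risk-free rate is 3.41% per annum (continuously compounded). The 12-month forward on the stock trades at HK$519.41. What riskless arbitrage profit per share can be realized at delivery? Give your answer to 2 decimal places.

PV(dividends) I = 9.08·e^(−0.0341·3/12) + 11.38·e^(−0.0341·4/12) + 9.36·e^(−0.0341·7/12) = 29.4300
Fair forward F* = (S − I)·e^(rT) = (555.15 − 29.4300)·e^0.034100 = 525.7200 × 1.034688 = 543.9562
Market HK$519.41 < fair 543.9562: forward underpriced → reverse cash-and-carry (short the stock, invest proceeds at r, pay the dividends, go long the forward).
Profit at T = |F_mkt − F*| = |519.41 − 543.9562| = HK$24.55 per share

HK$24.55 per share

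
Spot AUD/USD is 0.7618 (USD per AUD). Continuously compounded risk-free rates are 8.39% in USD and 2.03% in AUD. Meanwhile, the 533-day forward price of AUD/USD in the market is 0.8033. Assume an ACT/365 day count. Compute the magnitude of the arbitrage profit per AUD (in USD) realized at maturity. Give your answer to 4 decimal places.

Fair forward: F* = S·e^(carry·T), with carry = (r_USD − r_AUD) = 0.0839 − 0.0203 = 0.0636
F* = 0.7618 · e^(0.0636 × 533/365) = 0.7618 · e^0.092873 = 0.7618 × 1.097322 = 0.8359
Market 0.8033 < fair 0.8359: forward underpriced → reverse cash-and-carry (short spot, go long the forward).
At maturity, profit = |F_mkt − F*| = |0.8033 − 0.8359| = 0.0326 per AUD (in USD)

0.0326 per AUD (in USD)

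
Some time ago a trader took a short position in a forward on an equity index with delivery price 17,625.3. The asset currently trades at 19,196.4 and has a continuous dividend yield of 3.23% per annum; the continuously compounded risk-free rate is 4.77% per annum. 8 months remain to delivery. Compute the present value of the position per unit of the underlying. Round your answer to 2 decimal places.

Current fair forward for the remaining 8 months: F = S·e^((r − q)·T), (r − q) = 0.0477 − 0.0323 = 0.0154
F = 19196.4 · e^(0.0154 × 8/12) = 19196.4 × 1.01031955 = 19394.4982
Value of long forward = (F − K)·e^(−rT) = (19394.4982 − 17625.3) · e^(−0.0477·8/12)
= 1769.1982 × 0.96870030 = 1713.82
Short position value = −(long value) = -1713.82

-1713.82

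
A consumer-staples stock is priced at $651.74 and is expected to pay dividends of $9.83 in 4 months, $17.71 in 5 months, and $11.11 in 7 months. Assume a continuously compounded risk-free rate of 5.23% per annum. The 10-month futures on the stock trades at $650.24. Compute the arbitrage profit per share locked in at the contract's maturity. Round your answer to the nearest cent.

PV(dividends) I = 9.83·e^(−0.0523·4/12) + 17.71·e^(−0.0523·5/12) + 11.11·e^(−0.0523·7/12) = 37.7645
Fair futures F* = (S − I)·e^(rT) = (651.74 − 37.7645)·e^0.043583 = 613.9755 × 1.044547 = 641.3263
Market $650.24 > fair 641.3263: forward overpriced → cash-and-carry (borrow at r, buy the stock and collect the dividends, short the forward).
Profit at T = |F_mkt − F*| = |650.24 − 641.3263| = $8.91 per share

$8.91 per share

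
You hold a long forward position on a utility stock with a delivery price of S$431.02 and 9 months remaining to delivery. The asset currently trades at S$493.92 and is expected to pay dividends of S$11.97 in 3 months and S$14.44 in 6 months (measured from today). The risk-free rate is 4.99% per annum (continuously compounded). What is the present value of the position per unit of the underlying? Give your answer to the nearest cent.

PV(remaining dividends) I = 11.97·e^(−0.0499·3/12) + 14.44·e^(−0.0499·6/12) = 25.9058
Current forward F = (S − I)·e^(rT) = (493.92 − 25.9058)·e^(0.0499·9/12) = 468.0142 × 1.038134 = 485.8615
Value (long) = (F − K)·e^(−rT) = (485.8615 − 431.02) × 0.963267 = 52.8270
Value = S$52.83

S$52.83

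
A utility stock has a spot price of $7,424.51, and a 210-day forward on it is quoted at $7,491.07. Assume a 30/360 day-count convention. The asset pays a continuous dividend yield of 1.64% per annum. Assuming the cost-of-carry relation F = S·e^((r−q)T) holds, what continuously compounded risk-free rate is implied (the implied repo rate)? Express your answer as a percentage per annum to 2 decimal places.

3.17%

From F = S·e^((r−q)T): (r − q) = ln(F/S)/T
ln(7491.07/7424.51) = ln(1.008965) = 0.008925
(r − q) = 0.008925 / (210/360) = 0.015300
r = ln(F/S)/T + q = 0.015300 + 0.0164 = 0.031700
r = 3.17%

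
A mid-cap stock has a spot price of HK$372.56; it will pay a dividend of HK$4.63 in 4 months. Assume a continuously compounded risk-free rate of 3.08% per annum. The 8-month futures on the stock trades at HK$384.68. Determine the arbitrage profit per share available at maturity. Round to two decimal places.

HK$9.07 per share

PV(dividends) I = 4.63·e^(−0.0308·4/12) = 4.5827
Fair futures F* = (S − I)·e^(rT) = (372.56 − 4.5827)·e^0.020533 = 367.9773 × 1.020745 = 375.6110
Market HK$384.68 > fair 375.6110: forward overpriced → cash-and-carry (borrow at r, buy the stock and collect the dividends, short the forward).
Profit at T = |F_mkt − F*| = |384.68 − 375.6110| = HK$9.07 per share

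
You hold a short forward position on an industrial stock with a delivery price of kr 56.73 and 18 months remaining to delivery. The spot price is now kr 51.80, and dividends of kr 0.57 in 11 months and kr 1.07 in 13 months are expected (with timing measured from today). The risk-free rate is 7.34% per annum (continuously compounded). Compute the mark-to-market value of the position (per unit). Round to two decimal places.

PV(remaining dividends) I = 0.57·e^(−0.0734·11/12) + 1.07·e^(−0.0734·13/12) = 1.5211
Current forward F = (S − I)·e^(rT) = (51.80 − 1.5211)·e^(0.0734·18/12) = 50.2789 × 1.116390 = 56.1309
Value (long) = (F − K)·e^(−rT) = (56.1309 − 56.73) × 0.895745 = -0.5366
Short position value = −(long value) = kr 0.54

kr 0.54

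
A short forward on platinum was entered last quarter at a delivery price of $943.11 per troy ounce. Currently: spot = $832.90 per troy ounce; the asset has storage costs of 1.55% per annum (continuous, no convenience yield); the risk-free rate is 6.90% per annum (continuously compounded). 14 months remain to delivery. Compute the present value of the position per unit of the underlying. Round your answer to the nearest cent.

Current fair forward for the remaining 14 months: F = S·e^((r + u)·T), (r + u) = 0.0690 + 0.0155 = 0.0845
F = 832.90 · e^(0.0845 × 14/12) = 832.90 × 1.103606 = 919.1934
Value of long forward = (F − K)·e^(−rT) = (919.1934 − 943.11) · e^(−0.0690·14/12)
= -23.9166 × 0.922655 = -22.07
Short position value = −(long value) = $22.07

$22.07 per troy ounce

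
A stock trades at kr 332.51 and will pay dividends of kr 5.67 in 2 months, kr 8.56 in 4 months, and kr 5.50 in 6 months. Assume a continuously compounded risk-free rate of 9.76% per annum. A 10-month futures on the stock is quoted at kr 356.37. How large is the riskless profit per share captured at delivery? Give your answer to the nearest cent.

kr 16.41 per share

PV(dividends) I = 5.67·e^(−0.0976·2/12) + 8.56·e^(−0.0976·4/12) + 5.50·e^(−0.0976·6/12) = 19.1026
Fair futures F* = (S − I)·e^(rT) = (332.51 − 19.1026)·e^0.081333 = 313.4074 × 1.084732 = 339.9630
Market kr 356.37 > fair 339.9630: forward overpriced → cash-and-carry (borrow at r, buy the stock and collect the dividends, short the forward).
Profit at T = |F_mkt − F*| = |356.37 − 339.9630| = kr 16.41 per share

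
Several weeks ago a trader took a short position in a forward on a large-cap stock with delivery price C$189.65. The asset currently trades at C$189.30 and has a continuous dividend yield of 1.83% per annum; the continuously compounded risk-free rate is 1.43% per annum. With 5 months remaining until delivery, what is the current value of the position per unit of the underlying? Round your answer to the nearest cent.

Current fair forward for the remaining 5 months: F = S·e^((r − q)·T), (r − q) = 0.0143 − 0.0183 = -0.0040
F = 189.30 · e^(-0.0040 × 5/12) = 189.30 × 0.998335 = 188.9848
Value of long forward = (F − K)·e^(−rT) = (188.9848 − 189.65) · e^(−0.0143·5/12)
= -0.6652 × 0.994059 = -0.66
Short position value = −(long value) = C$0.66

C$0.66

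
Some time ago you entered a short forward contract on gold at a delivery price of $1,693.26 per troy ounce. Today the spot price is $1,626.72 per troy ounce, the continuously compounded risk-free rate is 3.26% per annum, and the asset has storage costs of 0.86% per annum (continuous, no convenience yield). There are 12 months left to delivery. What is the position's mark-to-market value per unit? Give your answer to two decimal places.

-$1.82 per troy ounce

Current fair forward for the remaining 12 months: F = S·e^((r + u)·T), (r + u) = 0.0326 + 0.0086 = 0.0412
F = 1626.72 · e^(0.0412 × 12/12) = 1626.72 × 1.04206050 = 1695.1407
Value of long forward = (F − K)·e^(−rT) = (1695.1407 − 1693.26) · e^(−0.0326·12/12)
= 1.8807 × 0.96792565 = 1.82
Short position value = −(long value) = -$1.82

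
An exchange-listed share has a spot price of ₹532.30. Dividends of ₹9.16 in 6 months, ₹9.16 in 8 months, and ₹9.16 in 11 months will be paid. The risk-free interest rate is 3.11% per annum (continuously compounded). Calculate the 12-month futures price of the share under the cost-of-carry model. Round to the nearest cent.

PV(dividends) I = 9.16·e^(−0.0311·6/12) + 9.16·e^(−0.0311·8/12) + 9.16·e^(−0.0311·11/12)
I = 9.0187 + 8.9720 + 8.9026 = 26.8933
F = (S − I)·e^(rT) = (532.30 − 26.8933) · e^(0.0311·12/12)
= 505.4067 · e^0.031100 = 505.4067 × 1.031589 = ₹521.37

₹521.37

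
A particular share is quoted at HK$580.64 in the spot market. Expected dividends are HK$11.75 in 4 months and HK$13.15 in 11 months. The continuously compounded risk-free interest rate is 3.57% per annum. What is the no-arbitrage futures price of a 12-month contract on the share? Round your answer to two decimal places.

PV(dividends) I = 11.75·e^(−0.0357·4/12) + 13.15·e^(−0.0357·11/12)
I = 11.6110 + 12.7266 = 24.3376
F = (S − I)·e^(rT) = (580.64 − 24.3376) · e^(0.0357·12/12)
= 556.3024 · e^0.035700 = 556.3024 × 1.036345 = HK$576.52

HK$576.52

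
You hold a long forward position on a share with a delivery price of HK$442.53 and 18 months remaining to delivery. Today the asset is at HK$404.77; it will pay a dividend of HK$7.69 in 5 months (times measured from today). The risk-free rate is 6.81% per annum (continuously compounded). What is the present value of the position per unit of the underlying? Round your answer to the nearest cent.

PV(remaining dividends) I = 7.69·e^(−0.0681·5/12) = 7.4749
Current forward F = (S − I)·e^(rT) = (404.77 − 7.4749)·e^(0.0681·18/12) = 397.2951 × 1.107550 = 440.0242
Value (long) = (F − K)·e^(−rT) = (440.0242 − 442.53) × 0.902894 = -2.2625
Value = -HK$2.26

-HK$2.26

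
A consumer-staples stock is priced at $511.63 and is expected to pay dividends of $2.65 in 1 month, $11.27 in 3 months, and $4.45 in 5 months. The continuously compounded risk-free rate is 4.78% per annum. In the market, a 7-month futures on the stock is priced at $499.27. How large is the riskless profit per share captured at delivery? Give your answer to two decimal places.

PV(dividends) I = 2.65·e^(−0.0478·1/12) + 11.27·e^(−0.0478·3/12) + 4.45·e^(−0.0478·5/12) = 18.1378
Fair futures F* = (S − I)·e^(rT) = (511.63 − 18.1378)·e^0.027883 = 493.4922 × 1.028275 = 507.4457
Market $499.27 < fair 507.4457: forward underpriced → reverse cash-and-carry (short the stock, invest proceeds at r, pay the dividends, go long the forward).
Profit at T = |F_mkt − F*| = |499.27 − 507.4457| = $8.18 per share

$8.18 per share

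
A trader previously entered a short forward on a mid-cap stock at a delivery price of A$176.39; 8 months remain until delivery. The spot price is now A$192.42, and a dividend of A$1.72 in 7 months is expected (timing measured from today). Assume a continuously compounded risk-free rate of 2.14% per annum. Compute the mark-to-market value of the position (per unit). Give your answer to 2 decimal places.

-A$16.83

PV(remaining dividends) I = 1.72·e^(−0.0214·7/12) = 1.6987
Current forward F = (S − I)·e^(rT) = (192.42 − 1.6987)·e^(0.0214·8/12) = 190.7213 × 1.014369 = 193.4618
Value (long) = (F − K)·e^(−rT) = (193.4618 − 176.39) × 0.985835 = 16.8300
Short position value = −(long value) = -A$16.83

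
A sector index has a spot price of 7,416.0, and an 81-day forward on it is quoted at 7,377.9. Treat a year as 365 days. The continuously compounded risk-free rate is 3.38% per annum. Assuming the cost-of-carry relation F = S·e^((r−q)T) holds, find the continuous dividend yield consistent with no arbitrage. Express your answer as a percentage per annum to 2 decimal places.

From F = S·e^((r−q)T): (r − q) = ln(F/S)/T
ln(7377.9/7416.0) = ln(0.994862) = -0.005151
(r − q) = -0.005151 / (81/365) = -0.023211
q = r − ln(F/S)/T = 0.0338 + 0.023211 = 0.057011
q = 5.70%

5.70%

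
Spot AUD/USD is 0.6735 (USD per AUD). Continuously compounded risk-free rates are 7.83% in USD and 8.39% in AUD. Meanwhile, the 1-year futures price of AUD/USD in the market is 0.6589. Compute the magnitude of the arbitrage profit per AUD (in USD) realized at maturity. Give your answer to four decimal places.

Fair futures: F* = S·e^(carry·T), with carry = (r_USD − r_AUD) = 0.0783 − 0.0839 = -0.0056
F* = 0.6735 · e^(-0.0056 × 1) = 0.6735 · e^-0.005600 = 0.6735 × 0.994416 = 0.6697
Market 0.6589 < fair 0.6697: forward underpriced → reverse cash-and-carry (short spot, go long the forward).
At maturity, profit = |F_mkt − F*| = |0.6589 − 0.6697| = 0.0108 per AUD (in USD)

0.0108 per AUD (in USD)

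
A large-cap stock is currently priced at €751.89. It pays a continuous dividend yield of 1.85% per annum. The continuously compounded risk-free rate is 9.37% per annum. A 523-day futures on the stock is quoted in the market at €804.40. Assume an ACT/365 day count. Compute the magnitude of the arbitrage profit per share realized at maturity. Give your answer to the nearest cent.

€33.03 per share

Fair futures: F* = S·e^(carry·T), with carry = (r − q) = 0.0937 − 0.0185 = 0.0752
F* = 751.89 · e^(0.0752 × 523/365) = 751.89 · e^0.107752 = 751.89 × 1.113771 = €837.4333
Market €804.40 < fair €837.4333: forward underpriced → reverse cash-and-carry (short spot, go long the forward).
At maturity, profit = |F_mkt − F*| = |804.40 − 837.4333| = €33.03 per share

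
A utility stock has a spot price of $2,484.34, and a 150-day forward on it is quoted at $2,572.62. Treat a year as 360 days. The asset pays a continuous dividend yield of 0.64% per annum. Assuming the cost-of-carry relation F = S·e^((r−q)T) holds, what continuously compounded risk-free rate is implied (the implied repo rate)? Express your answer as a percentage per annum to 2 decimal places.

9.02%

From F = S·e^((r−q)T): (r − q) = ln(F/S)/T
ln(2572.62/2484.34) = ln(1.035535) = 0.034918
(r − q) = 0.034918 / (150/360) = 0.083803
r = ln(F/S)/T + q = 0.083803 + 0.0064 = 0.090203
r = 9.02%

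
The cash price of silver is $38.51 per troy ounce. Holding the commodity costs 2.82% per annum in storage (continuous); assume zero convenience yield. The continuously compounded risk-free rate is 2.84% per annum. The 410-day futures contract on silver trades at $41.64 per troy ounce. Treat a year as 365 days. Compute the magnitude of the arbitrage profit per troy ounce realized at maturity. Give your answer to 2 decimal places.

$0.60 per troy ounce

Fair futures: F* = S·e^(carry·T), with carry = (r + u) = 0.0284 + 0.0282 = 0.0566
F* = 38.51 · e^(0.0566 × 410/365) = 38.51 · e^0.063578 = 38.51 × 1.065643 = $41.0379
Market $41.64 > fair $41.0379: forward overpriced → cash-and-carry (buy spot, short the forward).
At maturity, profit = |F_mkt − F*| = |41.64 − 41.0379| = $0.60 per troy ounce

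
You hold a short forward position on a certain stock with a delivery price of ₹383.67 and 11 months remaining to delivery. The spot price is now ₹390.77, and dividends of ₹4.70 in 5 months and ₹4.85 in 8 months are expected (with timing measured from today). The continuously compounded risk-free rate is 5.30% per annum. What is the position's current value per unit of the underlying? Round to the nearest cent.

PV(remaining dividends) I = 4.70·e^(−0.0530·5/12) + 4.85·e^(−0.0530·8/12) = 9.2790
Current forward F = (S − I)·e^(rT) = (390.77 − 9.2790)·e^(0.0530·11/12) = 381.4910 × 1.049783 = 400.4828
Value (long) = (F − K)·e^(−rT) = (400.4828 − 383.67) × 0.952578 = 16.0155
Short position value = −(long value) = -₹16.02

-₹16.02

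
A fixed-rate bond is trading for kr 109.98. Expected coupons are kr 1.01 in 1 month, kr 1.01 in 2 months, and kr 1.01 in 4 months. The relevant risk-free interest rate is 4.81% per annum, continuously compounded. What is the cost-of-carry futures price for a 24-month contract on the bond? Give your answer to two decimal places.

PV(coupons) I = 1.01·e^(−0.0481·1/12) + 1.01·e^(−0.0481·2/12) + 1.01·e^(−0.0481·4/12)
I = 1.0060 + 1.0019 + 0.9939 = 3.0018
F = (S − I)·e^(rT) = (109.98 − 3.0018) · e^(0.0481·24/12)
= 106.9782 · e^0.096200 = 106.9782 × 1.100979 = kr 117.78

kr 117.78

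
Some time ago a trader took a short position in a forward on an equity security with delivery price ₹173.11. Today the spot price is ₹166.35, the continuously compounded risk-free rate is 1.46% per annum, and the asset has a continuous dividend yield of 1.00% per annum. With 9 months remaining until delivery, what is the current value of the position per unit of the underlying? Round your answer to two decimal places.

Current fair forward for the remaining 9 months: F = S·e^((r − q)·T), (r − q) = 0.0146 − 0.0100 = 0.0046
F = 166.35 · e^(0.0046 × 9/12) = 166.35 × 1.003456 = 166.9249
Value of long forward = (F − K)·e^(−rT) = (166.9249 − 173.11) · e^(−0.0146·9/12)
= -6.1851 × 0.989110 = -6.12
Short position value = −(long value) = ₹6.12

₹6.12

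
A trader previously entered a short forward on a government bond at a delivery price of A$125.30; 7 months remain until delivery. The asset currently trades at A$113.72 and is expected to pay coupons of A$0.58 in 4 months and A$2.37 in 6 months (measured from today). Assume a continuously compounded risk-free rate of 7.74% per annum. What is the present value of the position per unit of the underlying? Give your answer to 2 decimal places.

A$8.89

PV(remaining coupons) I = 0.58·e^(−0.0774·4/12) + 2.37·e^(−0.0774·6/12) = 2.8453
Current forward F = (S − I)·e^(rT) = (113.72 − 2.8453)·e^(0.0774·7/12) = 110.8747 × 1.046185 = 115.9954
Value (long) = (F − K)·e^(−rT) = (115.9954 − 125.30) × 0.955854 = -8.8938
Short position value = −(long value) = A$8.89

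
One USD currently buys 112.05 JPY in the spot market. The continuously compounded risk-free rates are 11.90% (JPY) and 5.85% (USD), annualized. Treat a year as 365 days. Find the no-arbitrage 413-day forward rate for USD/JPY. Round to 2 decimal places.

119.99

F = S·e^((r_JPY − r_USD)T) = 112.05 · e^((0.1190 − 0.0585) × 413/365)
= 112.05 · e^0.068456 = 112.05 × 1.070854
F = 119.99 JPY per USD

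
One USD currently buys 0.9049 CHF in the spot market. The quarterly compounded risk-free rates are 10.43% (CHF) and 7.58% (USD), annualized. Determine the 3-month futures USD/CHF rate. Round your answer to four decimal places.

0.9112

By covered interest parity, F = S · (1+r_CHF/4)^(4T) / (1+r_USD/4)^(4T)
= 0.9049 × 1.026075 / 1.018950 = 0.9049 × 1.006992
F = 0.9112 CHF per USD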